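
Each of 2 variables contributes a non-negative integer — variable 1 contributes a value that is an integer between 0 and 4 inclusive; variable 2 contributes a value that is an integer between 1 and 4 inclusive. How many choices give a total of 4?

4

The generating function for the choices is (1 + x + x^2 + x^3 + x^4)·(x + x^2 + x^3 + x^4); the count is [x^4].
(1 + x + x^2 + x^3 + x^4) has coefficients 1,1,1,1,1 for degrees 0…4.
(x + x^2 + x^3 + x^4) has coefficients 0,1,1,1,1 for degrees 0…4.
[x^4] = 1·1 + 1·1 + 1·1 + 1·1 + 1·0 = 4.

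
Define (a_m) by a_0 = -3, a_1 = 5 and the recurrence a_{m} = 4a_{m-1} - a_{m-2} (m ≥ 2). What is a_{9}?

235317

The ordinary generating function has denominator 1 - 4x + x^2.
Iterating the recurrence: a_0,…,a_{9} = -3, 5, 23, 87, 325, 1213, 4527, 16895, 63053, 235317.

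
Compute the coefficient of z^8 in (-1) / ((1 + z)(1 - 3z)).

-4921

The denominator gives the recurrence a_n = 2a_(n−1) + 3a_(n−2) for n ≥ 2; the numerator fixes a_0 = -1, a_1 = -2.
Iterating: -1, -2, -7, -20, -61, -182, -547, -1640, -4921, so a_8 = -4921.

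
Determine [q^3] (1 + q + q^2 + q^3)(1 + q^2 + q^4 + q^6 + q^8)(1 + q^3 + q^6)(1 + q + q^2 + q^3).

7

(1 + q + q^2 + q^3) has coefficients 1,1,1,1 for degrees 0…3.
(1 + q^2 + q^4 + q^6 + q^8) has coefficients 1,0,1,0 for degrees 0…3.
Multiplying by (1 + q^3 + q^6) gives running coefficients 1,0,1,1 for degrees 0…3.
Finally multiplying by (1 + q + q^2 + q^3), the product of all factors after the first has coefficients 1,1,2,3 for degrees 0…3.
[q^3] = 1·3 + 1·2 + 1·1 + 1·1 = 7.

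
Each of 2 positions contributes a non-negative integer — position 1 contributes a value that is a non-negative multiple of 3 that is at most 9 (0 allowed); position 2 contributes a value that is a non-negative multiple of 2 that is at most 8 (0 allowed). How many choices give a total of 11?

The generating function for the choices is (1 + t³ + t⁶ + t⁹)·(1 + t² + t⁴ + t⁶ + t⁸); the count is [t¹¹].
(1 + t³ + t⁶ + t⁹) has coefficients 1,0,0,1,0,0,1,0,0,1 for degrees 0…9.
(1 + t² + t⁴ + t⁶ + t⁸) has coefficients 1,0,1,0,1,0,1,0,1,0,0,0 for degrees 0…11.
[t¹¹] = 1·0 + 1·1 + 1·0 + 1·1 = 2.

2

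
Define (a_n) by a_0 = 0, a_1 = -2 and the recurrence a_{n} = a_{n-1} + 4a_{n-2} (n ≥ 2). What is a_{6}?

The ordinary generating function has denominator 1 - t - 4t^2.
Iterating the recurrence: a_0,…,a_{6} = 0, -2, -2, -10, -18, -58, -130.

-130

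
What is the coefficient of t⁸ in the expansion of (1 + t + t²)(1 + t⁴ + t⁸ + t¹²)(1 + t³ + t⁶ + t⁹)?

(1 + t + t²) has coefficients 1,1,1 for degrees 0…2.
(1 + t⁴ + t⁸ + t¹²) has coefficients 1,0,0,0,1,0,0,0,1 for degrees 0…8.
Finally multiplying by (1 + t³ + t⁶ + t⁹), the product of all factors after the first has coefficients 1,0,0,1,1,0,1,1,1 for degrees 0…8.
[t⁸] = 1·1 + 1·1 + 1·1 = 3.

3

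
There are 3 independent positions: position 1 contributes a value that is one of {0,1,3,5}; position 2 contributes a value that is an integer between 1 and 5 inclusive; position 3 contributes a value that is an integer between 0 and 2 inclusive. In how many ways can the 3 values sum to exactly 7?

8

The generating function for the choices is (1 + t + t³ + t⁵)·(t + t² + t³ + t⁴ + t⁵)·(1 + t + t²); the count is [t⁷].
(1 + t + t³ + t⁵) has coefficients 1,1,0,1,0,1 for degrees 0…5.
(t + t² + t³ + t⁴ + t⁵) has coefficients 0,1,1,1,1,1,0,0 for degrees 0…7.
Finally multiplying by (1 + t + t²), the product of all factors after the first has coefficients 0,1,2,3,3,3,2,1 for degrees 0…7.
[t⁷] = 1·1 + 1·2 + 1·3 + 1·2 = 8.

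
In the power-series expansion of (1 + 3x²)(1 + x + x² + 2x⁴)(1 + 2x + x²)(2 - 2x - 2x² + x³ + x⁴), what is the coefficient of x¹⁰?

11

(1 + 3x²) has coefficients 1,0,3 for degrees 0…2.
(1 + x + x² + 2x⁴) has coefficients 1,1,1,0,2,0,0,0,0,0,0 for degrees 0…10.
Multiplying by (1 + 2x + x²) gives running coefficients 1,3,4,3,3,4,2,0,0,0,0 for degrees 0…10.
Finally multiplying by (2 - 2x - 2x² + x³ + x⁴), the product of all factors after the first has coefficients 2,4,0,-7,-4,3,-3,-6,3,6,2 for degrees 0…10.
[x¹⁰] = 1·2 + 3·3 = 11.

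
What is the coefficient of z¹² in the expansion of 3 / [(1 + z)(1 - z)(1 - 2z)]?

Partial fractions give a closed form: a_n = (1/2)·(-1)^n + (-3/2)·1^n + (4)·2^n.
At n = 12: a_12 = 16383.

16383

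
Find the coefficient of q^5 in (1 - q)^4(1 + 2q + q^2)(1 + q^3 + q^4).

(1 - q)^4 has coefficients 1,-4,6,-4,1 for degrees 0…4.
(1 + 2q + q^2) has coefficients 1,2,1,0,0,0 for degrees 0…5.
Finally multiplying by (1 + q^3 + q^4), the product of all factors after the first has coefficients 1,2,1,1,3,3 for degrees 0…5.
[q^5] = 1·3 − 4·3 + 6·1 − 4·1 + 1·2 = -5.

-5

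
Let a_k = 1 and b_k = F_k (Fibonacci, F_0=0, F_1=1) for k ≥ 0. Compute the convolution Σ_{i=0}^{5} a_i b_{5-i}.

12

Write out a_i and b_{5-i} for i = 0,…,5 and sum the products.
Σ = 1·5 + 1·3 + 1·2 + 1·1 + 1·1 + 1·0 = 12.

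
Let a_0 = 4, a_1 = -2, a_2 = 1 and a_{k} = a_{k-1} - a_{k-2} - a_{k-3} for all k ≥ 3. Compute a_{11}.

The ordinary generating function has denominator 1 - q + q^2 + q^3.
Iterating the recurrence: a_0,…,a_{11} = 4, -2, 1, -1, 0, 0, 1, 1, 0, -2, -3, -1.

-1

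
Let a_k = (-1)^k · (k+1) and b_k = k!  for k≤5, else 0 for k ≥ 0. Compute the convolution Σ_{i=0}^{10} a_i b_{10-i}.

The convolution is the t^10 coefficient of A(t)B(t).
Σ = 1·0 − 2·0 + 3·0 − 4·0 + 5·0 − 6·120 + 7·24 − 8·6 + 9·2 − 10·1 + 11·1 = -581.

-581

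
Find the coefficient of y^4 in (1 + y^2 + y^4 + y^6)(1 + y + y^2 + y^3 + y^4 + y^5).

3

(1 + y^2 + y^4 + y^6) has coefficients 1,0,1,0,1 for degrees 0…4.
(1 + y + y^2 + y^3 + y^4 + y^5) has coefficients 1,1,1,1,1 for degrees 0…4.
[y^4] = 1·1 + 1·1 + 1·1 = 3.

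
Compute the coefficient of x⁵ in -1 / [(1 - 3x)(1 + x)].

-182

Partial fractions give a closed form: a_n = (-3/4)·3^n + (-1/4)·(-1)^n.
At n = 5: a_5 = -182.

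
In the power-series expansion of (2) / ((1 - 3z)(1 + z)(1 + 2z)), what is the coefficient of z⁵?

The denominator gives the recurrence a_n = 7a_(n−2) + 6a_(n−3) for n ≥ 3; the numerator fixes a_0 = 2, a_1 = 0, a_2 = 14.
Iterating: 2, 0, 14, 12, 98, 168, so a_5 = 168.

168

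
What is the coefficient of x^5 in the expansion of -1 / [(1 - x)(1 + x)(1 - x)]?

The denominator gives the recurrence a_n = a_(n−1) + a_(n−2) − a_(n−3) for n ≥ 3; the numerator fixes a_0 = -1, a_1 = -1, a_2 = -2.
Iterating: -1, -1, -2, -2, -3, -3, so a_5 = -3.

-3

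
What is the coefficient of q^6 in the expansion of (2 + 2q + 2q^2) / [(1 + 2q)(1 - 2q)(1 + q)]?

The denominator gives the recurrence a_n = −a_(n−1) + 4a_(n−2) + 4a_(n−3) for n ≥ 3; the numerator fixes a_0 = 2, a_1 = 0, a_2 = 10.
Iterating: 2, 0, 10, -2, 42, -10, 170, so a_6 = 170.

170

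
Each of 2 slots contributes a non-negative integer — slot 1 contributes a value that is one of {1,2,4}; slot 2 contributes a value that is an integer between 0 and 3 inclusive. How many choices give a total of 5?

The generating function for the choices is (y + y^2 + y^4)·(1 + y + y^2 + y^3); the count is [y^5].
(y + y^2 + y^4) has coefficients 0,1,1,0,1 for degrees 0…4.
(1 + y + y^2 + y^3) has coefficients 1,1,1,1,0,0 for degrees 0…5.
[y^5] = 1·0 + 1·1 + 1·1 = 2.

2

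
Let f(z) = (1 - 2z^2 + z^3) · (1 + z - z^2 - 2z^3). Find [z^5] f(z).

3

(1 - 2z^2 + z^3) has coefficients 1,0,-2,1 for degrees 0…3.
(1 + z - z^2 - 2z^3) has coefficients 1,1,-1,-2,0,0 for degrees 0…5.
[z^5] = 1·0 − 2·(-2) + 1·(-1) = 3.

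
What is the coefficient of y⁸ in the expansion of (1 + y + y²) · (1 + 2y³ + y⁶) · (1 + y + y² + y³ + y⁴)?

(1 + y + y²) has coefficients 1,1,1 for degrees 0…2.
(1 + 2y³ + y⁶) has coefficients 1,0,0,2,0,0,1,0,0 for degrees 0…8.
Finally multiplying by (1 + y + y² + y³ + y⁴), the product of all factors after the first has coefficients 1,1,1,3,3,2,3,3,1 for degrees 0…8.
[y⁸] = 1·1 + 1·3 + 1·3 = 7.

7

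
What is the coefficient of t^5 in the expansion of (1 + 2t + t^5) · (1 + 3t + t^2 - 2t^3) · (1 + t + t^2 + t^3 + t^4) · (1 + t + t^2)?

31

(1 + 2t + t^5) has coefficients 1,2,0,0,0,1 for degrees 0…5.
(1 + 3t + t^2 - 2t^3) has coefficients 1,3,1,-2,0,0 for degrees 0…5.
Multiplying by (1 + t + t^2 + t^3 + t^4) gives running coefficients 1,4,5,3,3,2 for degrees 0…5.
Finally multiplying by (1 + t + t^2), the product of all factors after the first has coefficients 1,5,10,12,11,8 for degrees 0…5.
[t^5] = 1·8 + 2·11 + 1·1 = 31.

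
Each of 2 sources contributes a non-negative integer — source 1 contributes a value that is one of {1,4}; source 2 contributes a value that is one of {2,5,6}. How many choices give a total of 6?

The generating function for the choices is (x + x⁴)·(x² + x⁵ + x⁶); the count is [x⁶].
(x + x⁴) has coefficients 0,1,0,0,1 for degrees 0…4.
(x² + x⁵ + x⁶) has coefficients 0,0,1,0,0,1,1 for degrees 0…6.
[x⁶] = 1·1 + 1·1 = 2.

2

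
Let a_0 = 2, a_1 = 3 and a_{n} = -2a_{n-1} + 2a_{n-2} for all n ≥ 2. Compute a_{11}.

The ordinary generating function has denominator 1 + 2x - 2x^2.
Iterating the recurrence: a_0,…,a_{11} = 2, 3, -2, 10, -24, 68, -184, 504, -1376, 3760, -10272, 28064.

28064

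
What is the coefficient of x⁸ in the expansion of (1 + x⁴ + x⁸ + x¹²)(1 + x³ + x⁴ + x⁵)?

2

(1 + x⁴ + x⁸ + x¹²) has coefficients 1,0,0,0,1,0,0,0,1 for degrees 0…8.
(1 + x³ + x⁴ + x⁵) has coefficients 1,0,0,1,1,1,0,0,0 for degrees 0…8.
[x⁸] = 1·0 + 1·1 + 1·1 = 2.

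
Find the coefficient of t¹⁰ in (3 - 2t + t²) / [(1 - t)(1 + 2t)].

The denominator gives the recurrence a_n = −a_(n−1) + 2a_(n−2) for n ≥ 3; the numerator fixes a_0 = 3, a_1 = -5, a_2 = 12.
Iterating: 3, -5, 12, -22, 46, -90, 182, -362, 726, -1450, 2902, so a_10 = 2902.

2902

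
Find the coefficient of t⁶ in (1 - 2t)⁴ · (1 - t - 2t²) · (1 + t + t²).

16

(1 - 2t)⁴ has coefficients 1,-8,24,-32,16 for degrees 0…4.
(1 - t - 2t²) has coefficients 1,-1,-2,0,0,0,0 for degrees 0…6.
Finally multiplying by (1 + t + t²), the product of all factors after the first has coefficients 1,0,-2,-3,-2,0,0 for degrees 0…6.
[t⁶] = 1·0 − 8·0 + 24·(-2) − 32·(-3) + 16·(-2) = 16.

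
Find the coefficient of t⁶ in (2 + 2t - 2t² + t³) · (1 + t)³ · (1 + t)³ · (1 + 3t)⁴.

12304

(2 + 2t - 2t² + t³) has coefficients 2,2,-2,1 for degrees 0…3.
(1 + t)³ has coefficients 1,3,3,1,0,0,0 for degrees 0…6.
Multiplying by (1 + t)³ gives running coefficients 1,6,15,20,15,6,1 for degrees 0…6.
Finally multiplying by (1 + 3t)⁴, the product of all factors after the first has coefficients 1,18,141,632,1794,3372,4258 for degrees 0…6.
[t⁶] = 2·4258 + 2·3372 − 2·1794 + 1·632 = 12304.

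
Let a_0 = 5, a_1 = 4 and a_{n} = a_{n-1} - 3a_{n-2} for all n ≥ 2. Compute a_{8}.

-335

The ordinary generating function has denominator 1 - y + 3y^2.
Iterating the recurrence: a_0,…,a_{8} = 5, 4, -11, -23, 10, 79, 49, -188, -335.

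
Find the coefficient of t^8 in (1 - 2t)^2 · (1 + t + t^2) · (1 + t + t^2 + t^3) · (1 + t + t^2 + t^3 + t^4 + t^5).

14

(1 - 2t)^2 has coefficients 1,-4,4 for degrees 0…2.
(1 + t + t^2) has coefficients 1,1,1,0,0,0,0,0,0 for degrees 0…8.
Multiplying by (1 + t + t^2 + t^3) gives running coefficients 1,2,3,3,2,1,0,0,0 for degrees 0…8.
Finally multiplying by (1 + t + t^2 + t^3 + t^4 + t^5), the product of all factors after the first has coefficients 1,3,6,9,11,12,11,9,6 for degrees 0…8.
[t^8] = 1·6 − 4·9 + 4·11 = 14.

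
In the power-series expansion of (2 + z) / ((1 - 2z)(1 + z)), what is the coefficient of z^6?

107

Partial fractions give a closed form: a_n = (5/3)·2^n + (1/3)·(-1)^n.
At n = 6: a_6 = 107.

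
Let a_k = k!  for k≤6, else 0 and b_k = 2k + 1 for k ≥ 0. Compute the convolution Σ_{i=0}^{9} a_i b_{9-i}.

6528

The convolution is the t^9 coefficient of A(t)B(t).
Σ = 1·19 + 1·17 + 2·15 + 6·13 + 24·11 + 120·9 + 720·7 + 0·5 + 0·3 + 0·1 = 6528.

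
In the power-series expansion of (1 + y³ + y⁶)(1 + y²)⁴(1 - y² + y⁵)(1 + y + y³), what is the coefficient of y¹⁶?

10

(1 + y³ + y⁶) has coefficients 1,0,0,1,0,0,1 for degrees 0…6.
(1 + y²)⁴ has coefficients 1,0,4,0,6,0,4,0,1,0,0,0,0,0,0,0,0 for degrees 0…16.
Multiplying by (1 - y² + y⁵) gives running coefficients 1,0,3,0,2,1,-2,4,-3,6,-1,4,0,1,0,0,0 for degrees 0…16.
Finally multiplying by (1 + y + y³), the product of all factors after the first has coefficients 1,1,3,4,2,6,-1,4,2,1,9,0,10,0,5,0,1 for degrees 0…16.
[y¹⁶] = 1·1 + 1·0 + 1·9 = 10.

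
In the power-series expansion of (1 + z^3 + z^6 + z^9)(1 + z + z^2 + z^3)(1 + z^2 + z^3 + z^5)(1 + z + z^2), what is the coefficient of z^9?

(1 + z^3 + z^6 + z^9) has coefficients 1,0,0,1,0,0,1,0,0,1 for degrees 0…9.
(1 + z + z^2 + z^3) has coefficients 1,1,1,1,0,0,0,0,0,0 for degrees 0…9.
Multiplying by (1 + z^2 + z^3 + z^5) gives running coefficients 1,1,2,3,2,3,2,1,1,0 for degrees 0…9.
Finally multiplying by (1 + z + z^2), the product of all factors after the first has coefficients 1,2,4,6,7,8,7,6,4,2 for degrees 0…9.
[z^9] = 1·2 + 1·7 + 1·6 + 1·1 = 16.

16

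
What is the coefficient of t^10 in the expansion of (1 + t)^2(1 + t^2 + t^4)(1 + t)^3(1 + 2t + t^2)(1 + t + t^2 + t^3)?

128

(1 + t)^2 has coefficients 1,2,1 for degrees 0…2.
(1 + t^2 + t^4) has coefficients 1,0,1,0,1,0,0,0,0,0,0 for degrees 0…10.
Multiplying by (1 + t)^3 gives running coefficients 1,3,4,4,4,4,3,1,0,0,0 for degrees 0…10.
Multiplying by (1 + 2t + t^2) gives running coefficients 1,5,11,15,16,16,15,11,5,1,0 for degrees 0…10.
Finally multiplying by (1 + t + t^2 + t^3), the product of all factors after the first has coefficients 1,6,17,32,47,58,62,58,47,32,17 for degrees 0…10.
[t^10] = 1·17 + 2·32 + 1·47 = 128.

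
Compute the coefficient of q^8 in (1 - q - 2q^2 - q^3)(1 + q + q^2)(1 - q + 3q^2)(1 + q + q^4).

-8

(1 - q - 2q^2 - q^3) has coefficients 1,-1,-2,-1 for degrees 0…3.
(1 + q + q^2) has coefficients 1,1,1,0,0,0,0,0,0 for degrees 0…8.
Multiplying by (1 - q + 3q^2) gives running coefficients 1,0,3,2,3,0,0,0,0 for degrees 0…8.
Finally multiplying by (1 + q + q^4), the product of all factors after the first has coefficients 1,1,3,5,6,3,3,2,3 for degrees 0…8.
[q^8] = 1·3 − 1·2 − 2·3 − 1·3 = -8.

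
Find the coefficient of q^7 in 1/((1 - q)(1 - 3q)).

3280

The denominator gives the recurrence a_n = 4a_(n−1) − 3a_(n−2) for n ≥ 2; the numerator fixes a_0 = 1, a_1 = 4.
Iterating: 1, 4, 13, 40, 121, 364, 1093, 3280, so a_7 = 3280.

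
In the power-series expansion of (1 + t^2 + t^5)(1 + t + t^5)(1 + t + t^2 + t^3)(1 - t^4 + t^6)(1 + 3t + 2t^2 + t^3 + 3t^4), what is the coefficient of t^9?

(1 + t^2 + t^5) has coefficients 1,0,1,0,0,1 for degrees 0…5.
(1 + t + t^5) has coefficients 1,1,0,0,0,1,0,0,0,0 for degrees 0…9.
Multiplying by (1 + t + t^2 + t^3) gives running coefficients 1,2,2,2,1,1,1,1,1,0 for degrees 0…9.
Multiplying by (1 - t^4 + t^6) gives running coefficients 1,2,2,2,0,-1,0,1,2,1 for degrees 0…9.
Finally multiplying by (1 + 3t + 2t^2 + t^3 + 3t^4), the product of all factors after the first has coefficients 1,5,10,13,15,11,5,5,4,6 for degrees 0…9.
[t^9] = 1·6 + 1·5 + 1·15 = 26.

26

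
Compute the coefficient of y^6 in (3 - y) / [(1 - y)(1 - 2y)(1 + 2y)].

The denominator gives the recurrence a_n = a_(n−1) + 4a_(n−2) − 4a_(n−3) for n ≥ 3; the numerator fixes a_0 = 3, a_1 = 2, a_2 = 14.
Iterating: 3, 2, 14, 10, 58, 42, 234, so a_6 = 234.

234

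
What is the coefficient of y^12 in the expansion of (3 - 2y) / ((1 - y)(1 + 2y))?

Partial fractions give a closed form: a_n = (1/3)·1^n + (8/3)·(-2)^n.
At n = 12: a_12 = 10923.

10923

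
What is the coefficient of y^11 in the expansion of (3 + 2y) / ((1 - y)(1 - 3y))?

974306

Partial fractions give a closed form: a_n = (-5/2)·1^n + (11/2)·3^n.
At n = 11: a_11 = 974306.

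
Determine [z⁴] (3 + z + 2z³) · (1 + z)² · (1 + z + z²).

12

(3 + z + 2z³) has coefficients 3,1,0,2 for degrees 0…3.
(1 + z)² has coefficients 1,2,1,0,0 for degrees 0…4.
Finally multiplying by (1 + z + z²), the product of all factors after the first has coefficients 1,3,4,3,1 for degrees 0…4.
[z⁴] = 3·1 + 1·3 + 2·3 = 12.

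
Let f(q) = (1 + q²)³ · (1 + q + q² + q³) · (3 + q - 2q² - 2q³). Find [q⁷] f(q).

-8

(1 + q²)³ has coefficients 1,0,3,0,3,0,1 for degrees 0…6.
(1 + q + q² + q³) has coefficients 1,1,1,1,0,0,0,0 for degrees 0…7.
Finally multiplying by (3 + q - 2q² - 2q³), the product of all factors after the first has coefficients 3,4,2,0,-3,-4,-2,0 for degrees 0…7.
[q⁷] = 1·0 + 3·(-4) + 3·0 + 1·4 = -8.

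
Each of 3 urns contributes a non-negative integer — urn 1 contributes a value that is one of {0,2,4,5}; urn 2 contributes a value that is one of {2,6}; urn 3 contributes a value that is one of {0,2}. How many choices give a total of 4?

The generating function for the choices is (1 + x^2 + x^4 + x^5)·(x^2 + x^6)·(1 + x^2); the count is [x^4].
(1 + x^2 + x^4 + x^5) has coefficients 1,0,1,0,1 for degrees 0…4.
(x^2 + x^6) has coefficients 0,0,1,0,0 for degrees 0…4.
Finally multiplying by (1 + x^2), the product of all factors after the first has coefficients 0,0,1,0,1 for degrees 0…4.
[x^4] = 1·1 + 1·1 + 1·0 = 2.

2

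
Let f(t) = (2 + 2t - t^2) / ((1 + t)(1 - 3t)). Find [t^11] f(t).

339532

The denominator gives the recurrence a_n = 2a_(n−1) + 3a_(n−2) for n ≥ 3; the numerator fixes a_0 = 2, a_1 = 6, a_2 = 17.
Iterating: 2, 6, 17, 52, 155, 466, 1397, 4192, 12575, 37726, 113177, 339532, so a_11 = 339532.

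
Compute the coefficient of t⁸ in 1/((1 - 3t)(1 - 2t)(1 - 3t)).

138805

The denominator gives the recurrence a_n = 8a_(n−1) − 21a_(n−2) + 18a_(n−3) for n ≥ 3; the numerator fixes a_0 = 1, a_1 = 8, a_2 = 43.
Iterating: 1, 8, 43, 194, 793, 3044, 11191, 39878, 138805, so a_8 = 138805.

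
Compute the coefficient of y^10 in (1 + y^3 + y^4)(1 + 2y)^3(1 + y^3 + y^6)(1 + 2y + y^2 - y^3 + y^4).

(1 + y^3 + y^4) has coefficients 1,0,0,1,1 for degrees 0…4.
(1 + 2y)^3 has coefficients 1,6,12,8,0,0,0,0,0,0,0 for degrees 0…10.
Multiplying by (1 + y^3 + y^6) gives running coefficients 1,6,12,9,6,12,9,6,12,8,0 for degrees 0…10.
Finally multiplying by (1 + 2y + y^2 - y^3 + y^4), the product of all factors after the first has coefficients 1,8,25,38,31,27,42,39,27,41,31 for degrees 0…10.
[y^10] = 1·31 + 1·39 + 1·42 = 112.

112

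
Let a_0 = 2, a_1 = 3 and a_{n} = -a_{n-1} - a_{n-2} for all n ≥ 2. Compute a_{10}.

The ordinary generating function has denominator 1 + x + x^2.
Iterating the recurrence: a_0,…,a_{10} = 2, 3, -5, 2, 3, -5, 2, 3, -5, 2, 3.

3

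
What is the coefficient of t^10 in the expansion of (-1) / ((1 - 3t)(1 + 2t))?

-35839

The denominator gives the recurrence a_n = a_(n−1) + 6a_(n−2) for n ≥ 3; the numerator fixes a_0 = -1, a_1 = -1, a_2 = -7.
Iterating: -1, -1, -7, -13, -55, -133, -463, -1261, -4039, -11605, -35839, so a_10 = -35839.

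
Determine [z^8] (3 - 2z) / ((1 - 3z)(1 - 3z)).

The denominator gives the recurrence a_n = 6a_(n−1) − 9a_(n−2) for n ≥ 3; the numerator fixes a_0 = 3, a_1 = 16, a_2 = 69.
Iterating: 3, 16, 69, 270, 999, 3564, 12393, 42282, 142155, so a_8 = 142155.

142155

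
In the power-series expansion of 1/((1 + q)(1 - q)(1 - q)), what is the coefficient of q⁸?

5

The denominator gives the recurrence a_n = a_(n−1) + a_(n−2) − a_(n−3) for n ≥ 3; the numerator fixes a_0 = 1, a_1 = 1, a_2 = 2.
Iterating: 1, 1, 2, 2, 3, 3, 4, 4, 5, so a_8 = 5.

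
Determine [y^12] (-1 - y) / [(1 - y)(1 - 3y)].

The denominator gives the recurrence a_n = 4a_(n−1) − 3a_(n−2) for n ≥ 2; the numerator fixes a_0 = -1, a_1 = -5.
Iterating: -1, -5, -17, -53, -161, -485, -1457, -4373, -13121, -39365, -118097, -354293, -1062881, so a_12 = -1062881.

-1062881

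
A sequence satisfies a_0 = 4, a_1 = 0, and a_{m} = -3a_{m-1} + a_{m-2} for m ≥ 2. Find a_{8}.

4756

The ordinary generating function has denominator 1 + 3x - x^2.
Iterating the recurrence: a_0,…,a_{8} = 4, 0, 4, -12, 40, -132, 436, -1440, 4756.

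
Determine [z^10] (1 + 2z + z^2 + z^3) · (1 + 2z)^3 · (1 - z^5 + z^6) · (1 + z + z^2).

(1 + 2z + z^2 + z^3) has coefficients 1,2,1,1 for degrees 0…3.
(1 + 2z)^3 has coefficients 1,6,12,8,0,0,0,0,0,0,0 for degrees 0…10.
Multiplying by (1 - z^5 + z^6) gives running coefficients 1,6,12,8,0,-1,-5,-6,4,8,0 for degrees 0…10.
Finally multiplying by (1 + z + z^2), the product of all factors after the first has coefficients 1,7,19,26,20,7,-6,-12,-7,6,12 for degrees 0…10.
[z^10] = 1·12 + 2·6 + 1·(-7) + 1·(-12) = 5.

5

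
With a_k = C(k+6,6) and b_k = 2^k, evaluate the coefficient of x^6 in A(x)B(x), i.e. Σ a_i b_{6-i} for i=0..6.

This is [x^6] in the product of the two ordinary generating functions.
Σ = 1·64 + 7·32 + 28·16 + 84·8 + 210·4 + 462·2 + 924·1 = 4096.

4096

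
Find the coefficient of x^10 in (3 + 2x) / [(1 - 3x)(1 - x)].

324767

The denominator gives the recurrence a_n = 4a_(n−1) − 3a_(n−2) for n ≥ 2; the numerator fixes a_0 = 3, a_1 = 14.
Iterating: 3, 14, 47, 146, 443, 1334, 4007, 12026, 36083, 108254, 324767, so a_10 = 324767.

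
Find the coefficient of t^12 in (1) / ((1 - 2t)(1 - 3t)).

1586131

Partial fractions give a closed form: a_n = (-2)·2^n + (3)·3^n.
At n = 12: a_12 = 1586131.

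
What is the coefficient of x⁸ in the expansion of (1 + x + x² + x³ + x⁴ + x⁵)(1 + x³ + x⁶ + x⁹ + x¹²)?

(1 + x + x² + x³ + x⁴ + x⁵) has coefficients 1,1,1,1,1,1 for degrees 0…5.
(1 + x³ + x⁶ + x⁹ + x¹²) has coefficients 1,0,0,1,0,0,1,0,0 for degrees 0…8.
[x⁸] = 1·0 + 1·0 + 1·1 + 1·0 + 1·0 + 1·1 = 2.

2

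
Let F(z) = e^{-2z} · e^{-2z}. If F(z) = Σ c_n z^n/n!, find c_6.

The EGF product rule gives c_6 = Σ_{k_1+k_2=6} C(6; k_1,k_2) · ∏ g_i(k_i), where e^{-2z} gives (-2)^k; e^{-2z} gives (-2)^k.
g_1(k) for k = 0…6: 1, -2, 4, -8, 16, -32, 64.
g_2(k) for k = 0…6: 1, -2, 4, -8, 16, -32, 64.
c_6 = Σ_k C(6,k)·g_1(k)·g_2(6−k) = 1·1·64 + 6·(-2)·(-32) + 15·4·16 + 20·(-8)·(-8) + 15·16·4 + 6·(-32)·(-2) + 1·64·1 = 64 + 384 + 960 + 1280 + 960 + 384 + 64 = 4096.

4096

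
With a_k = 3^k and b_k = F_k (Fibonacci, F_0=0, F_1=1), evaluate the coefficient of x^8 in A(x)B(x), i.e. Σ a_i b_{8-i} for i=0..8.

3912

This is [x^8] in the product of the two ordinary generating functions.
Σ = 1·21 + 3·13 + 9·8 + 27·5 + 81·3 + 243·2 + 729·1 + 2187·1 + 6561·0 = 3912.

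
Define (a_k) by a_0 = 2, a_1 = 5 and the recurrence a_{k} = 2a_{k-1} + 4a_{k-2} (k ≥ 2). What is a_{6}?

The ordinary generating function has denominator 1 - 2x - 4x^2.
Iterating the recurrence: a_0,…,a_{6} = 2, 5, 18, 56, 184, 592, 1920.

1920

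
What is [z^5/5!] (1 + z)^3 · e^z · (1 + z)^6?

The EGF product rule gives c_5 = Σ_{k_1+k_2+k_3=5} C(5; k_1,k_2,k_3) · ∏ g_i(k_i), where (1+z)^3 gives the falling factorial (3)_k; e^z gives (1)^k; (1+z)^6 gives the falling factorial (6)_k.
g_1(k) for k = 0…5: 1, 3, 6, 6, 0, 0.
g_2(k) for k = 0…5: 1, 1, 1, 1, 1, 1.
g_3(k) for k = 0…5: 1, 6, 30, 120, 360, 720.
First combine the last two factors: h(k) = Σ_j C(k,j)·g_2(j)·g_3(k−j) for k = 0…5: 1, 7, 43, 229, 1045, 4051.
c_5 = Σ_k C(5,k)·g_1(k)·h(5−k) = 1·1·4051 + 5·3·1045 + 10·6·229 + 10·6·43 = 4051 + 15675 + 13740 + 2580 = 36046.

36046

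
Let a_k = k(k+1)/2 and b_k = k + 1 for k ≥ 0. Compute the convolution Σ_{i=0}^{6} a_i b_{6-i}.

126

The convolution is the x^6 coefficient of A(x)B(x).
Σ = 0·7 + 1·6 + 3·5 + 6·4 + 10·3 + 15·2 + 21·1 = 126.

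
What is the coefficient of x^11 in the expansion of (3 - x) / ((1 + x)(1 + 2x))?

-14332

The denominator gives the recurrence a_n = −3a_(n−1) − 2a_(n−2) for n ≥ 3; the numerator fixes a_0 = 3, a_1 = -10, a_2 = 24.
Iterating: 3, -10, 24, -52, 108, -220, 444, -892, 1788, -3580, 7164, -14332, so a_11 = -14332.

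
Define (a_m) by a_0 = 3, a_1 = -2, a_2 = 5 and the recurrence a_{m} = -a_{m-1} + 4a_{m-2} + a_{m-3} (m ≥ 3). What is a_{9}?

-2377

The ordinary generating function has denominator 1 + t - 4t^2 - t^3.
Iterating the recurrence: a_0,…,a_{9} = 3, -2, 5, -10, 28, -63, 165, -389, 986, -2377.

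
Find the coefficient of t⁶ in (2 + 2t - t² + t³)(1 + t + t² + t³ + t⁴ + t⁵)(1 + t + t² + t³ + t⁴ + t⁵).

(2 + 2t - t² + t³) has coefficients 2,2,-1,1 for degrees 0…3.
(1 + t + t² + t³ + t⁴ + t⁵) has coefficients 1,1,1,1,1,1,0 for degrees 0…6.
Finally multiplying by (1 + t + t² + t³ + t⁴ + t⁵), the product of all factors after the first has coefficients 1,2,3,4,5,6,5 for degrees 0…6.
[t⁶] = 2·5 + 2·6 − 1·5 + 1·4 = 21.

21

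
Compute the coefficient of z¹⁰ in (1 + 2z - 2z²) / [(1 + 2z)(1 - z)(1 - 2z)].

Partial fractions give a closed form: a_n = (-1/6)·(-2)^n + (-1/3)·1^n + (3/2)·2^n.
At n = 10: a_10 = 1365.

1365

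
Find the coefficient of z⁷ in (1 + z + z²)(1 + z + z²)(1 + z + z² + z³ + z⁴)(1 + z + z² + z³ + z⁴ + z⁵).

40

(1 + z + z²) has coefficients 1,1,1 for degrees 0…2.
(1 + z + z²) has coefficients 1,1,1,0,0,0,0,0 for degrees 0…7.
Multiplying by (1 + z + z² + z³ + z⁴) gives running coefficients 1,2,3,3,3,2,1,0 for degrees 0…7.
Finally multiplying by (1 + z + z² + z³ + z⁴ + z⁵), the product of all factors after the first has coefficients 1,3,6,9,12,14,14,12 for degrees 0…7.
[z⁷] = 1·12 + 1·14 + 1·14 = 40.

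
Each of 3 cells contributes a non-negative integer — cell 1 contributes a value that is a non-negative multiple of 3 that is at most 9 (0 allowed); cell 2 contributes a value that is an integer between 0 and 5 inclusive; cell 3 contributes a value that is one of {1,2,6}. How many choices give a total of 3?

2

The generating function for the choices is (1 + z³ + z⁶ + z⁹)·(1 + z + z² + z³ + z⁴ + z⁵)·(z + z² + z⁶); the count is [z³].
(1 + z³ + z⁶ + z⁹) has coefficients 1,0,0,1 for degrees 0…3.
(1 + z + z² + z³ + z⁴ + z⁵) has coefficients 1,1,1,1 for degrees 0…3.
Finally multiplying by (z + z² + z⁶), the product of all factors after the first has coefficients 0,1,2,2 for degrees 0…3.
[z³] = 1·2 + 1·0 = 2.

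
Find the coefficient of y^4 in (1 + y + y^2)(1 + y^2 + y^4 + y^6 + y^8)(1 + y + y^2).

(1 + y + y^2) has coefficients 1,1,1 for degrees 0…2.
(1 + y^2 + y^4 + y^6 + y^8) has coefficients 1,0,1,0,1 for degrees 0…4.
Finally multiplying by (1 + y + y^2), the product of all factors after the first has coefficients 1,1,2,1,2 for degrees 0…4.
[y^4] = 1·2 + 1·1 + 1·2 = 5.

5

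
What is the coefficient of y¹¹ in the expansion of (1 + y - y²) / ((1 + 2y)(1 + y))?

The denominator gives the recurrence a_n = −3a_(n−1) − 2a_(n−2) for n ≥ 3; the numerator fixes a_0 = 1, a_1 = -2, a_2 = 3.
Iterating: 1, -2, 3, -5, 9, -17, 33, -65, 129, -257, 513, -1025, so a_11 = -1025.

-1025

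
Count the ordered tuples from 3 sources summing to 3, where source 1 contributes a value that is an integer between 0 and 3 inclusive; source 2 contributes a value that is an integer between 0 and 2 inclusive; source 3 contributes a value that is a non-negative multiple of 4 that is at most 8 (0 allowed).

3

The generating function for the choices is (1 + q + q² + q³)·(1 + q + q²)·(1 + q⁴ + q⁸); the count is [q³].
(1 + q + q² + q³) has coefficients 1,1,1,1 for degrees 0…3.
(1 + q + q²) has coefficients 1,1,1,0 for degrees 0…3.
Finally multiplying by (1 + q⁴ + q⁸), the product of all factors after the first has coefficients 1,1,1,0 for degrees 0…3.
[q³] = 1·0 + 1·1 + 1·1 + 1·1 = 3.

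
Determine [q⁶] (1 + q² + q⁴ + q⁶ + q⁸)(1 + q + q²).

2

(1 + q² + q⁴ + q⁶ + q⁸) has coefficients 1,0,1,0,1,0,1 for degrees 0…6.
(1 + q + q²) has coefficients 1,1,1,0,0,0,0 for degrees 0…6.
[q⁶] = 1·0 + 1·0 + 1·1 + 1·1 = 2.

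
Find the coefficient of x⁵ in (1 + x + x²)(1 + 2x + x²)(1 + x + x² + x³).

8

(1 + x + x²) has coefficients 1,1,1 for degrees 0…2.
(1 + 2x + x²) has coefficients 1,2,1,0,0,0 for degrees 0…5.
Finally multiplying by (1 + x + x² + x³), the product of all factors after the first has coefficients 1,3,4,4,3,1 for degrees 0…5.
[x⁵] = 1·1 + 1·3 + 1·4 = 8.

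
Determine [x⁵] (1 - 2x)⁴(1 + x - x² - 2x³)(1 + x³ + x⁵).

16

(1 - 2x)⁴ has coefficients 1,-8,24,-32,16 for degrees 0…4.
(1 + x - x² - 2x³) has coefficients 1,1,-1,-2,0,0 for degrees 0…5.
Finally multiplying by (1 + x³ + x⁵), the product of all factors after the first has coefficients 1,1,-1,-1,1,0 for degrees 0…5.
[x⁵] = 1·0 − 8·1 + 24·(-1) − 32·(-1) + 16·1 = 16.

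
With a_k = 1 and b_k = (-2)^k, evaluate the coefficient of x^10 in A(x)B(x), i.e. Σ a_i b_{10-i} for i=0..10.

683

The convolution is the x^10 coefficient of A(x)B(x).
Σ = 1·1024 + 1·(-512) + 1·256 + 1·(-128) + 1·64 + 1·(-32) + 1·16 + 1·(-8) + 1·4 + 1·(-2) + 1·1 = 683.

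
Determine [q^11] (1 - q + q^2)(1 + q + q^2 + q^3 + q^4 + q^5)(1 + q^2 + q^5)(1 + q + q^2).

(1 - q + q^2) has coefficients 1,-1,1 for degrees 0…2.
(1 + q + q^2 + q^3 + q^4 + q^5) has coefficients 1,1,1,1,1,1,0,0,0,0,0,0 for degrees 0…11.
Multiplying by (1 + q^2 + q^5) gives running coefficients 1,1,2,2,2,3,2,2,1,1,1,0 for degrees 0…11.
Finally multiplying by (1 + q + q^2), the product of all factors after the first has coefficients 1,2,4,5,6,7,7,7,5,4,3,2 for degrees 0…11.
[q^11] = 1·2 − 1·3 + 1·4 = 3.

3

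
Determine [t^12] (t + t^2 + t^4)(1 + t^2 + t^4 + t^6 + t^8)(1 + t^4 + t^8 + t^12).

5

(t + t^2 + t^4) has coefficients 0,1,1,0,1 for degrees 0…4.
(1 + t^2 + t^4 + t^6 + t^8) has coefficients 1,0,1,0,1,0,1,0,1,0,0,0,0 for degrees 0…12.
Finally multiplying by (1 + t^4 + t^8 + t^12), the product of all factors after the first has coefficients 1,0,1,0,2,0,2,0,3,0,2,0,3 for degrees 0…12.
[t^12] = 1·0 + 1·2 + 1·3 = 5.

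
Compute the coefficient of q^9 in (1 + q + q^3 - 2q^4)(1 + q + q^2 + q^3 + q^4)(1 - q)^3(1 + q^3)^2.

4

(1 + q + q^3 - 2q^4) has coefficients 1,1,0,1,-2 for degrees 0…4.
(1 + q + q^2 + q^3 + q^4) has coefficients 1,1,1,1,1,0,0,0,0,0 for degrees 0…9.
Multiplying by (1 - q)^3 gives running coefficients 1,-2,1,0,0,-1,2,-1,0,0 for degrees 0…9.
Finally multiplying by (1 + q^3)^2, the product of all factors after the first has coefficients 1,-2,1,2,-4,1,3,-3,-1,4 for degrees 0…9.
[q^9] = 1·4 + 1·(-1) + 1·3 − 2·1 = 4.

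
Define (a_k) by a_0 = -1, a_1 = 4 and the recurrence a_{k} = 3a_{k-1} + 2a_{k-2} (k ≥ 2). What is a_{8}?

The ordinary generating function has denominator 1 - 3q - 2q^2.
Iterating the recurrence: a_0,…,a_{8} = -1, 4, 10, 38, 134, 478, 1702, 6062, 21590.

21590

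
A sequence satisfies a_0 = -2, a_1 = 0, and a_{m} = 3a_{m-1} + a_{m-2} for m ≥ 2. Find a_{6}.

The ordinary generating function has denominator 1 - 3q - q^2.
Iterating the recurrence: a_0,…,a_{6} = -2, 0, -2, -6, -20, -66, -218.

-218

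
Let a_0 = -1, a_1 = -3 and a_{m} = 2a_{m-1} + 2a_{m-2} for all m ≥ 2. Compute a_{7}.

-1224

The ordinary generating function has denominator 1 - 2z - 2z^2.
Iterating the recurrence: a_0,…,a_{7} = -1, -3, -8, -22, -60, -164, -448, -1224.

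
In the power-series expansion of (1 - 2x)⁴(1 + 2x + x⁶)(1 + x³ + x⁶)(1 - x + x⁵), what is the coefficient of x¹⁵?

(1 - 2x)⁴ has coefficients 1,-8,24,-32,16 for degrees 0…4.
(1 + 2x + x⁶) has coefficients 1,2,0,0,0,0,1,0,0,0,0,0,0,0,0,0 for degrees 0…15.
Multiplying by (1 + x³ + x⁶) gives running coefficients 1,2,0,1,2,0,2,2,0,1,0,0,1,0,0,0 for degrees 0…15.
Finally multiplying by (1 - x + x⁵), the product of all factors after the first has coefficients 1,1,-2,1,1,-1,4,0,-1,3,-1,2,3,-1,1,0 for degrees 0…15.
[x¹⁵] = 1·0 − 8·1 + 24·(-1) − 32·3 + 16·2 = -96.

-96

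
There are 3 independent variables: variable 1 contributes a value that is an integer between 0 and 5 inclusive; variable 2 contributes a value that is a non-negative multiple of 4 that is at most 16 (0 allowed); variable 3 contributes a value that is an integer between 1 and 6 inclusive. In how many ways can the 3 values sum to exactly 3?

3

The generating function for the choices is (1 + y + y² + y³ + y⁴ + y⁵)·(1 + y⁴ + y⁸ + y¹² + y¹⁶)·(y + y² + y³ + y⁴ + y⁵ + y⁶); the count is [y³].
(1 + y + y² + y³ + y⁴ + y⁵) has coefficients 1,1,1,1 for degrees 0…3.
(1 + y⁴ + y⁸ + y¹² + y¹⁶) has coefficients 1,0,0,0 for degrees 0…3.
Finally multiplying by (y + y² + y³ + y⁴ + y⁵ + y⁶), the product of all factors after the first has coefficients 0,1,1,1 for degrees 0…3.
[y³] = 1·1 + 1·1 + 1·1 + 1·0 = 3.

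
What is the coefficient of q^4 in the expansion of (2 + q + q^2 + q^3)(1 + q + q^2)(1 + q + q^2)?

9

(2 + q + q^2 + q^3) has coefficients 2,1,1,1 for degrees 0…3.
(1 + q + q^2) has coefficients 1,1,1,0,0 for degrees 0…4.
Finally multiplying by (1 + q + q^2), the product of all factors after the first has coefficients 1,2,3,2,1 for degrees 0…4.
[q^4] = 2·1 + 1·2 + 1·3 + 1·2 = 9.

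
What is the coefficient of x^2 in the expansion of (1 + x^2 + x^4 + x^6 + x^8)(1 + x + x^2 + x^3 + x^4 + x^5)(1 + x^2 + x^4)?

(1 + x^2 + x^4 + x^6 + x^8) has coefficients 1,0,1 for degrees 0…2.
(1 + x + x^2 + x^3 + x^4 + x^5) has coefficients 1,1,1 for degrees 0…2.
Finally multiplying by (1 + x^2 + x^4), the product of all factors after the first has coefficients 1,1,2 for degrees 0…2.
[x^2] = 1·2 + 1·1 = 3.

3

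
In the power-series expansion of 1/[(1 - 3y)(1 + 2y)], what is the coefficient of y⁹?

11605

Partial fractions give a closed form: a_n = (3/5)·3^n + (2/5)·(-2)^n.
At n = 9: a_9 = 11605.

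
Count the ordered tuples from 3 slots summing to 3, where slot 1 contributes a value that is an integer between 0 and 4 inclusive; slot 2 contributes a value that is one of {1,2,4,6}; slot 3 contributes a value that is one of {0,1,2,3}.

5

The generating function for the choices is (1 + t + t² + t³ + t⁴)·(t + t² + t⁴ + t⁶)·(1 + t + t² + t³); the count is [t³].
(1 + t + t² + t³ + t⁴) has coefficients 1,1,1,1 for degrees 0…3.
(t + t² + t⁴ + t⁶) has coefficients 0,1,1,0 for degrees 0…3.
Finally multiplying by (1 + t + t² + t³), the product of all factors after the first has coefficients 0,1,2,2 for degrees 0…3.
[t³] = 1·2 + 1·2 + 1·1 + 1·0 = 5.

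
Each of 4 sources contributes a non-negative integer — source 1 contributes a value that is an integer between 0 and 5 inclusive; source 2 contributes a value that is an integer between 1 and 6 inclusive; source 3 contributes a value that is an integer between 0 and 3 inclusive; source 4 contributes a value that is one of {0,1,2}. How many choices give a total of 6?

The generating function for the choices is (1 + q + q² + q³ + q⁴ + q⁵)·(q + q² + q³ + q⁴ + q⁵ + q⁶)·(1 + q + q² + q³)·(1 + q + q²); the count is [q⁶].
(1 + q + q² + q³ + q⁴ + q⁵) has coefficients 1,1,1,1,1,1 for degrees 0…5.
(q + q² + q³ + q⁴ + q⁵ + q⁶) has coefficients 0,1,1,1,1,1,1 for degrees 0…6.
Multiplying by (1 + q + q² + q³) gives running coefficients 0,1,2,3,4,4,4 for degrees 0…6.
Finally multiplying by (1 + q + q²), the product of all factors after the first has coefficients 0,1,3,6,9,11,12 for degrees 0…6.
[q⁶] = 1·12 + 1·11 + 1·9 + 1·6 + 1·3 + 1·1 = 42.

42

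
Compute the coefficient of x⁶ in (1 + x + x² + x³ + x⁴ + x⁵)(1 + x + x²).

(1 + x + x² + x³ + x⁴ + x⁵) has coefficients 1,1,1,1,1,1 for degrees 0…5.
(1 + x + x²) has coefficients 1,1,1,0,0,0,0 for degrees 0…6.
[x⁶] = 1·0 + 1·0 + 1·0 + 1·0 + 1·1 + 1·1 = 2.

2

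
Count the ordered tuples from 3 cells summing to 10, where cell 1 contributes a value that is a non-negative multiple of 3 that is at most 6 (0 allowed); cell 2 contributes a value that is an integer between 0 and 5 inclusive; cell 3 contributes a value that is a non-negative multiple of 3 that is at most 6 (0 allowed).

The generating function for the choices is (1 + x^3 + x^6)·(1 + x + x^2 + x^3 + x^4 + x^5)·(1 + x^3 + x^6); the count is [x^10].
(1 + x^3 + x^6) has coefficients 1,0,0,1,0,0,1 for degrees 0…6.
(1 + x + x^2 + x^3 + x^4 + x^5) has coefficients 1,1,1,1,1,1,0,0,0,0,0 for degrees 0…10.
Finally multiplying by (1 + x^3 + x^6), the product of all factors after the first has coefficients 1,1,1,2,2,2,2,2,2,1,1 for degrees 0…10.
[x^10] = 1·1 + 1·2 + 1·2 = 5.

5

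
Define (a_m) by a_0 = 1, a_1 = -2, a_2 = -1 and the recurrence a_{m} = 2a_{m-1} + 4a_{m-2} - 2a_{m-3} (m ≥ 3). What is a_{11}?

-75640

The ordinary generating function has denominator 1 - 2t - 4t^2 + 2t^3.
Iterating the recurrence: a_0,…,a_{11} = 1, -2, -1, -12, -24, -94, -260, -848, -2548, -7968, -24432, -75640.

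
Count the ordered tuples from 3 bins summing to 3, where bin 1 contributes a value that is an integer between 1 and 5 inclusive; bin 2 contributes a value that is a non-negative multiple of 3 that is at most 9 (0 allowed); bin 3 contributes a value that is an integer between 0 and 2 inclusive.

3

The generating function for the choices is (t + t^2 + t^3 + t^4 + t^5)·(1 + t^3 + t^6 + t^9)·(1 + t + t^2); the count is [t^3].
(t + t^2 + t^3 + t^4 + t^5) has coefficients 0,1,1,1 for degrees 0…3.
(1 + t^3 + t^6 + t^9) has coefficients 1,0,0,1 for degrees 0…3.
Finally multiplying by (1 + t + t^2), the product of all factors after the first has coefficients 1,1,1,1 for degrees 0…3.
[t^3] = 1·1 + 1·1 + 1·1 = 3.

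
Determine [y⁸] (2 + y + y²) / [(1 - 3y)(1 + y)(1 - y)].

Partial fractions give a closed form: a_n = (11/4)·3^n + (1/4)·(-1)^n + (-1)·1^n.
At n = 8: a_8 = 18042.

18042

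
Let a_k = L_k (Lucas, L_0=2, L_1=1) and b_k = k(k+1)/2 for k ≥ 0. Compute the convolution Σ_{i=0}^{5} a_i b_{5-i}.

77

This is [x^5] in the product of the two ordinary generating functions.
Σ = 2·15 + 1·10 + 3·6 + 4·3 + 7·1 + 11·0 = 77.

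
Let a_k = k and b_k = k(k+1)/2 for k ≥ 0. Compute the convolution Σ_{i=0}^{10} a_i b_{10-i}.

495

Write out a_i and b_{10-i} for i = 0,…,10 and sum the products.
Σ = 0·55 + 1·45 + 2·36 + 3·28 + 4·21 + 5·15 + 6·10 + 7·6 + 8·3 + 9·1 + 10·0 = 495.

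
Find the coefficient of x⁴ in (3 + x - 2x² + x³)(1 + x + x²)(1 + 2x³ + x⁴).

(3 + x - 2x² + x³) has coefficients 3,1,-2,1 for degrees 0…3.
(1 + x + x²) has coefficients 1,1,1,0,0 for degrees 0…4.
Finally multiplying by (1 + 2x³ + x⁴), the product of all factors after the first has coefficients 1,1,1,2,3 for degrees 0…4.
[x⁴] = 3·3 + 1·2 − 2·1 + 1·1 = 10.

10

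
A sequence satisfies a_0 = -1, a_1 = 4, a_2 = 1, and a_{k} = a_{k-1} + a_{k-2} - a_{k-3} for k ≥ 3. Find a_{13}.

16

The ordinary generating function has denominator 1 - z - z^2 + z^3.
Iterating the recurrence: a_0,…,a_{13} = -1, 4, 1, 6, 3, 8, 5, 10, 7, 12, 9, 14, 11, 16.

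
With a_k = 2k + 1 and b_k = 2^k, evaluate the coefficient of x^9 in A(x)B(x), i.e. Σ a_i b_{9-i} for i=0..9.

3049

Write out a_i and b_{9-i} for i = 0,…,9 and sum the products.
Σ = 1·512 + 3·256 + 5·128 + 7·64 + 9·32 + 11·16 + 13·8 + 15·4 + 17·2 + 19·1 = 3049.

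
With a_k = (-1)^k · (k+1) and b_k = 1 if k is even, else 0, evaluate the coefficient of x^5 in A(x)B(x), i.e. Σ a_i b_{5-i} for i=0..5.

-12

This is [x^5] in the product of the two ordinary generating functions.
Σ = 1·0 − 2·1 + 3·0 − 4·1 + 5·0 − 6·1 = -12.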